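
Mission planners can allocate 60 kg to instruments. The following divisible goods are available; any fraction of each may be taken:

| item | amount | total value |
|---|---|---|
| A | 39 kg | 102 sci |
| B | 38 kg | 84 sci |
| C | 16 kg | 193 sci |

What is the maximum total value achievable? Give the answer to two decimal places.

Take in order of value per unit:
- C (193/16 per unit): all 16 → value 193, running total 193.00
- A (102/39 per unit): all 39 → value 102, running total 295.00
- B (84/38 per unit): 5 of 38 → value 5×84/38 = 11.0526, running total 306.05
Total 306.05.

306.05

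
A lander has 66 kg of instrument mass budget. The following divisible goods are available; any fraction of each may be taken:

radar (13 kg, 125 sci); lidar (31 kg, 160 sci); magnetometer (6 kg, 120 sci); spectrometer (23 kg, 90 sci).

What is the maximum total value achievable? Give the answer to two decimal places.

Take in order of value per unit:
- magnetometer (120/6 per unit): all 6 → value 120, running total 120.00
- radar (125/13 per unit): all 13 → value 125, running total 245.00
- lidar (160/31 per unit): all 31 → value 160, running total 405.00
- spectrometer (90/23 per unit): 16 of 23 → value 16×90/23 = 62.6087, running total 467.61
Total 467.61.

467.61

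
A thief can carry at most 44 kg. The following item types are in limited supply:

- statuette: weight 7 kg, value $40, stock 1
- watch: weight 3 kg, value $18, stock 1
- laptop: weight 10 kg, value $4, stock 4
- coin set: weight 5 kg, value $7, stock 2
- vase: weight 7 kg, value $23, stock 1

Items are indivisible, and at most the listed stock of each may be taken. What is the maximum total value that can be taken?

Top feasible selections:
- 1×statuette + 1×watch + 1×laptop + 2×coin set + 1×vase: weight 37, value 99
- 1×statuette + 1×watch + 2×laptop + 1×coin set + 1×vase: weight 42, value 96
- 1×statuette + 1×watch + 2×coin set + 1×vase: weight 27, value 95
- 1×statuette + 1×watch + 1×laptop + 1×coin set + 1×vase: weight 32, value 92
Best: $99.

$99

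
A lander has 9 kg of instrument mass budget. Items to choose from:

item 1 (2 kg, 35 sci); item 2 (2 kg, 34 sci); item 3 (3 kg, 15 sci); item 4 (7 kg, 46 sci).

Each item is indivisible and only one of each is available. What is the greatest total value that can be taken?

84 sci

Check high-value combinations within 9 kg:
- item 1+item 2+item 3: mass 2+2+3=7, value 35+34+15=84
- item 1+item 4: mass 2+7=9, value 35+46=81
- item 2+item 4: mass 2+7=9, value 34+46=80
- item 1+item 2: mass 2+2=4, value 35+34=69
- item 1+item 3: mass 2+3=5, value 35+15=50
Best: 84 sci.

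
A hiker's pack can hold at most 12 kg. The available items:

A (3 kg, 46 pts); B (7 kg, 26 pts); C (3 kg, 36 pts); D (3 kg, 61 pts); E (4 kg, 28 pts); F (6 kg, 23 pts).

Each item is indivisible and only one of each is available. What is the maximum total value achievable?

143 pts

This is a 0/1 knapsack; check combinations near the capacity.
- A+C+D: weight 3+3+3=9, value 46+36+61=143
- A+D+E: weight 3+3+4=10, value 46+61+28=135
- A+D+F: weight 3+3+6=12, value 46+61+23=130
Best: 143 pts.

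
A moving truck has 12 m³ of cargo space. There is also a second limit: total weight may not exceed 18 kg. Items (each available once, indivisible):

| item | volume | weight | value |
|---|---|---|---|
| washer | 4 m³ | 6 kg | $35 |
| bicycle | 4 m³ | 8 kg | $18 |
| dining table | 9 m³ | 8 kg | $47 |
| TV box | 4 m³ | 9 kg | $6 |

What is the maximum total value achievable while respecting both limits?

Feasible sets respecting both limits:
- washer+bicycle: volume 8, weight 14, value 53
- dining table: volume 9, weight 8, value 47
- washer+TV box: volume 8, weight 15, value 41
Best: $53.

$53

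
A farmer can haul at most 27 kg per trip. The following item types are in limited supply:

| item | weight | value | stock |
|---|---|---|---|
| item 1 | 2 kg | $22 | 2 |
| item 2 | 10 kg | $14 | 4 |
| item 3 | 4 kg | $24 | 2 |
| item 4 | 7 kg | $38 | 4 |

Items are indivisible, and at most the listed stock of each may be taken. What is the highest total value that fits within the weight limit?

Best selections within weight 27 and stock limits:
- 2×item 1 + 2×item 3 + 2×item 4: weight 26, value 168
- 1×item 1 + 1×item 3 + 3×item 4: weight 27, value 160
Best: $168.

$168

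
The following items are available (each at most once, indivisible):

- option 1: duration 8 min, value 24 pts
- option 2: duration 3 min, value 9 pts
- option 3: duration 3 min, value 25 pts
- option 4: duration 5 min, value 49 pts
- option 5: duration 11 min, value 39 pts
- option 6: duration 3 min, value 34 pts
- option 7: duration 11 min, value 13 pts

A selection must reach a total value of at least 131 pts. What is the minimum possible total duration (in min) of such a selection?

19

Subsets with value ≥ 131, sorted by total duration:
- option 1+option 3+option 4+option 6: duration 19, value 132
- option 3+option 4+option 5+option 6: duration 22, value 147
Minimum duration: 19 min.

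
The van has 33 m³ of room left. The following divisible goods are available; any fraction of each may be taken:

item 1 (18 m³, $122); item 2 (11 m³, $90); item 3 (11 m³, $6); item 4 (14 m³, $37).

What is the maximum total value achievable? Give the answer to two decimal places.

Take in order of value per unit:
- item 2 (90/11 per unit): all 11 → value 90, running total 90.00
- item 1 (122/18 per unit): all 18 → value 122, running total 212.00
- item 4 (37/14 per unit): 4 of 14 → value 4×37/14 = 10.5714, running total 222.57
Total 222.57.

222.57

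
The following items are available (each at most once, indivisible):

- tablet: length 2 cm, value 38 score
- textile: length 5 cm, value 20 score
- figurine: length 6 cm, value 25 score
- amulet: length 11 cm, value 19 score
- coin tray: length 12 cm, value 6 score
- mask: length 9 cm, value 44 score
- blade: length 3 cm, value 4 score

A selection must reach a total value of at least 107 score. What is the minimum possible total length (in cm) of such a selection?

Subsets with value ≥ 107, sorted by total length:
- tablet+figurine+mask: length 17, value 107
- tablet+figurine+mask+blade: length 20, value 111
Minimum length: 17 cm.

17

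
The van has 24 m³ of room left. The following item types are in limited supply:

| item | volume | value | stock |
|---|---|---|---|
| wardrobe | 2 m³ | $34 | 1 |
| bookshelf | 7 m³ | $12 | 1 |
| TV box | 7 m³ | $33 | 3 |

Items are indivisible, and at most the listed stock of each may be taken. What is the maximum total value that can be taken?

$133

Best selections within volume 24 and stock limits:
- 1×wardrobe + 3×TV box: volume 23, value 133
- 1×wardrobe + 1×bookshelf + 2×TV box: volume 23, value 112
Best: $133.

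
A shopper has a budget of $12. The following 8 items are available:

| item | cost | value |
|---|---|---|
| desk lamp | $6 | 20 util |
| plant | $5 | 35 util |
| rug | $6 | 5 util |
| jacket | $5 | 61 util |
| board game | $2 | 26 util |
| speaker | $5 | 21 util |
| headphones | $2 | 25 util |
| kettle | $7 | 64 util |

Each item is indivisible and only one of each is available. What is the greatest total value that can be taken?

125 util

Check high-value combinations within $12:
- jacket+kettle: cost 5+7=12, value 61+64=125
- plant+jacket+board game: cost 5+5+2=12, value 35+61+26=122
- plant+jacket+headphones: cost 5+5+2=12, value 35+61+25=121
- board game+headphones+kettle: cost 2+2+7=11, value 26+25+64=115
- jacket+board game+headphones: cost 5+2+2=9, value 61+26+25=112
Best: 125 util.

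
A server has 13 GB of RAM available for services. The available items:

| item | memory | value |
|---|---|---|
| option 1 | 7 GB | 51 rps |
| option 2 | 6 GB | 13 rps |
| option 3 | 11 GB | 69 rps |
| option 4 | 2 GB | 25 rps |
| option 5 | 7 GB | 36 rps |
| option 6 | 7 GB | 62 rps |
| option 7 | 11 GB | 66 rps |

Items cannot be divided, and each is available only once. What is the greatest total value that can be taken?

Check high-value combinations within 13 GB:
- option 3+option 4: memory 11+2=13, value 69+25=94
- option 4+option 7: memory 2+11=13, value 25+66=91
- option 4+option 6: memory 2+7=9, value 25+62=87
- option 1+option 4: memory 7+2=9, value 51+25=76
Best: 94 rps.

94 rps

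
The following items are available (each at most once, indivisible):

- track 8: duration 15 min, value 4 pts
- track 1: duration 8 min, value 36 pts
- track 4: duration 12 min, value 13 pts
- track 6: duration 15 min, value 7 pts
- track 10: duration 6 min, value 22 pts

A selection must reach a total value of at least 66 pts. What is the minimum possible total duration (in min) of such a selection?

26

Subsets with value ≥ 66, sorted by total duration:
- track 1+track 4+track 10: duration 26, value 71
- track 1+track 4+track 6+track 10: duration 41, value 78
Minimum duration: 26 min.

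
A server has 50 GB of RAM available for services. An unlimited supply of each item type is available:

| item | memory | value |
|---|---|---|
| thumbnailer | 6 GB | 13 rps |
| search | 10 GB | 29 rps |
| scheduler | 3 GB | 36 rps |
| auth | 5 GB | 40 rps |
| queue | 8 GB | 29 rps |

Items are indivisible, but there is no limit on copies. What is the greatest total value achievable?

580 rps

Best value-per-unit is scheduler at 36/3; filling with it alone gives 16×36 = 576.
Optimal mix: 15×scheduler + 1×auth → memory 50, value 580.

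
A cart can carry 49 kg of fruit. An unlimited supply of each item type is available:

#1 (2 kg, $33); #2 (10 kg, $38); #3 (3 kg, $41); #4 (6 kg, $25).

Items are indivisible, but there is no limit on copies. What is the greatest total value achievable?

$800

Best value-per-unit is #1 at 33/2; filling with it alone gives 24×33 = 792.
Optimal mix: 23×#1 + 1×#3 → weight 49, value 800.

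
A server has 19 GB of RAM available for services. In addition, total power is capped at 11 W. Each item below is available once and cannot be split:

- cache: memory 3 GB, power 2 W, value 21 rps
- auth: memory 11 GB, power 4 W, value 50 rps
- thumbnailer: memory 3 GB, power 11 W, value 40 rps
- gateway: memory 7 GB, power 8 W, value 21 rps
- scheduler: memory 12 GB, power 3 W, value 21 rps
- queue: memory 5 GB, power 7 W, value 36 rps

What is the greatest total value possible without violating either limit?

86 rps

Feasible sets respecting both limits:
- auth+queue: memory 16, power 11, value 86
- cache+auth: memory 14, power 6, value 71
- cache+queue: memory 8, power 9, value 57
Best: 86 rps.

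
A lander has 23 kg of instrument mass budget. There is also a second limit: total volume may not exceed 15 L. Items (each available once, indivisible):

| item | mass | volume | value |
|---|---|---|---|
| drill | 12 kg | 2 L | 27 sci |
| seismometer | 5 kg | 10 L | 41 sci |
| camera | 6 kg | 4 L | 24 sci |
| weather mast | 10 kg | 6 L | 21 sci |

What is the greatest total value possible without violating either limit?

Feasible sets respecting both limits:
- drill+seismometer: mass 17, volume 12, value 68
- seismometer+camera: mass 11, volume 14, value 65
- drill+camera: mass 18, volume 6, value 51
Best: 68 sci.

68 sci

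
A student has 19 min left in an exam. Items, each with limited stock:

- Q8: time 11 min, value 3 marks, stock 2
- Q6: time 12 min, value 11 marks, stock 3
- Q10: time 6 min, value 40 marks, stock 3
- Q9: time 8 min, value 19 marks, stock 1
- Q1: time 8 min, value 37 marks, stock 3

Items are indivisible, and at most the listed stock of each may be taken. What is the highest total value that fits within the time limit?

Best selections within time 19 and stock limits:
- 3×Q10: time 18, value 120
- 2×Q10: time 12, value 80
- 1×Q10 + 1×Q1: time 14, value 77
- 2×Q1: time 16, value 74
Best: 120 marks.

120 marks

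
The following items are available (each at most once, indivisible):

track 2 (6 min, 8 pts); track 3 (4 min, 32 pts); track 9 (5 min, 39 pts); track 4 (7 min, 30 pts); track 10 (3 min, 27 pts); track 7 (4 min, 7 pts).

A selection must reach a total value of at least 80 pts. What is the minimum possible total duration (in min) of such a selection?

12

Subsets with value ≥ 80, sorted by total duration:
- track 3+track 9+track 10: duration 12, value 98
- track 3+track 4+track 10: duration 14, value 89
- track 9+track 4+track 10: duration 15, value 96
Minimum duration: 12 min.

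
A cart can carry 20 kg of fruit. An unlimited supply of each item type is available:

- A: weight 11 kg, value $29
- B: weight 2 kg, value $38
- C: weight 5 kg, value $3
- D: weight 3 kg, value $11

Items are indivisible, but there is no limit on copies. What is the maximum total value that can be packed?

Best value-per-unit is B at 38/2, and filling with it alone uses weight 10×2=20. No mix of the others beats 10×38 = 380.

$380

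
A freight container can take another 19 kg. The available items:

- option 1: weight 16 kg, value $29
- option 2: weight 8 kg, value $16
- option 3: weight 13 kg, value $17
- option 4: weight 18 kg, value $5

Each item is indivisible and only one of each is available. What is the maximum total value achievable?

Check high-value combinations within 19 kg:
- option 1: weight 16, value 29
- option 3: weight 13, value 17
- option 2: weight 8, value 16
- option 4: weight 18, value 5
Best: $29.

$29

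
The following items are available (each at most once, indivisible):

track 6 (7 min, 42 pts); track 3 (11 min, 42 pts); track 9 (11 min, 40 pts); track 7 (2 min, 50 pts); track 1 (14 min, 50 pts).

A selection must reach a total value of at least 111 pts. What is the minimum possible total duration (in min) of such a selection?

20

Subsets with value ≥ 111, sorted by total duration:
- track 6+track 3+track 7: duration 20, value 134
- track 6+track 9+track 7: duration 20, value 132
- track 6+track 7+track 1: duration 23, value 142
Minimum duration: 20 min.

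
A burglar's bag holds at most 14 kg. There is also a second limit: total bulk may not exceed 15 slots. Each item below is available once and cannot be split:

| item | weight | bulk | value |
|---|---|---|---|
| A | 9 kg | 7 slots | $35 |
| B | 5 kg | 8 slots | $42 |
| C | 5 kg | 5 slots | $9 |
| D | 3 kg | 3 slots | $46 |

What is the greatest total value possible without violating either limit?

$88

Feasible sets respecting both limits:
- B+D: weight 8, bulk 11, value 88
- A+D: weight 12, bulk 10, value 81
- A+B: weight 14, bulk 15, value 77
Best: $88.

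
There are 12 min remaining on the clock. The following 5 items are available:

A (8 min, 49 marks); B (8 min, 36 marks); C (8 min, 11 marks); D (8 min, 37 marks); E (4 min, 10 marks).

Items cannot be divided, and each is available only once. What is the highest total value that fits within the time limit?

This is a 0/1 knapsack; check combinations near the capacity.
- A+E: time 8+4=12, value 49+10=59
- A: time 8, value 49
- D+E: time 8+4=12, value 37+10=47
- B+E: time 8+4=12, value 36+10=46
Best: 59 marks.

59 marks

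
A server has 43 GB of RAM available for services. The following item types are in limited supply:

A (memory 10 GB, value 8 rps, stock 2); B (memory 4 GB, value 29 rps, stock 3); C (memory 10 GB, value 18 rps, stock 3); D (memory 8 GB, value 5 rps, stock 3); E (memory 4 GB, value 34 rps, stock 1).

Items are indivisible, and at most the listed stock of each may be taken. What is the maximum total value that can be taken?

157 rps

Top feasible selections:
- 3×B + 2×C + 1×E: memory 36, value 157
- 3×B + 1×C + 2×D + 1×E: memory 42, value 149
Best: 157 rps.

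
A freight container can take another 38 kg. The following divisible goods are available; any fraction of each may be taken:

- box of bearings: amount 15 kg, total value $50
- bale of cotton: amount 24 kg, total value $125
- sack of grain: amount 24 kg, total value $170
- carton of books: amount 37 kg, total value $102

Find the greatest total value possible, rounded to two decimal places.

Take in order of value per unit:
- sack of grain (170/24 per unit): all 24 → value 170, running total 170.00
- bale of cotton (125/24 per unit): 14 of 24 → value 14×125/24 = 72.9167, running total 242.92
Total 242.92.

242.92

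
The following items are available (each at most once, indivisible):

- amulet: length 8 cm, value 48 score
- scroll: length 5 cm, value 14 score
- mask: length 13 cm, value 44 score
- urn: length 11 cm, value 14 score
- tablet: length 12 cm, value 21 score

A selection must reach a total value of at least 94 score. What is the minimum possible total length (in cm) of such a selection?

Subsets with value ≥ 94, sorted by total length:
- amulet+scroll+mask: length 26, value 106
- amulet+mask+urn: length 32, value 106
- amulet+mask+tablet: length 33, value 113
Minimum length: 26 cm.

26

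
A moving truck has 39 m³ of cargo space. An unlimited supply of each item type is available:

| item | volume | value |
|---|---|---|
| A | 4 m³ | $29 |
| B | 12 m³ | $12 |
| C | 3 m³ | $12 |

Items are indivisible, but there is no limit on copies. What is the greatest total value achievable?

Best value-per-unit is A at 29/4; filling with it alone gives 9×29 = 261.
Optimal mix: 9×A + 1×C → volume 39, value 273.

$273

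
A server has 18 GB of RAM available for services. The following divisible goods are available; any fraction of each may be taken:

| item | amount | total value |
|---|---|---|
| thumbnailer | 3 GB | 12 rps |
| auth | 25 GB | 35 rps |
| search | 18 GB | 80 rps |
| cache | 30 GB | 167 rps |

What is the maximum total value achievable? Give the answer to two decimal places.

Take in order of value per unit:
- cache (167/30 per unit): 18 of 30 → value 18×167/30 = 100.2000, running total 100.20
Total 100.20.

100.20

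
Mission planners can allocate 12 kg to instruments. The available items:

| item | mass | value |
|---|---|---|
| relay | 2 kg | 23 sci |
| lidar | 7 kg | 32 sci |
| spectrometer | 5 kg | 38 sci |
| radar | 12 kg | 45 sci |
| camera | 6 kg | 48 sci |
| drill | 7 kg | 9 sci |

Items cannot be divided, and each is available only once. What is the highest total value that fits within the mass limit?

86 sci

Check high-value combinations within 12 kg:
- spectrometer+camera: mass 5+6=11, value 38+48=86
- relay+camera: mass 2+6=8, value 23+48=71
- lidar+spectrometer: mass 7+5=12, value 32+38=70
- relay+spectrometer: mass 2+5=7, value 23+38=61
- relay+lidar: mass 2+7=9, value 23+32=55
Best: 86 sci.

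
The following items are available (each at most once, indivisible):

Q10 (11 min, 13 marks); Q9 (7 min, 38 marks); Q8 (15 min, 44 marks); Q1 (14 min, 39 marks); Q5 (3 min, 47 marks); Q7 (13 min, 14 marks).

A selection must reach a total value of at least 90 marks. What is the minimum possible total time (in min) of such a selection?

Subsets with value ≥ 90, sorted by total time:
- Q8+Q5: time 18, value 91
- Q10+Q9+Q5: time 21, value 98
- Q9+Q5+Q7: time 23, value 99
Minimum time: 18 min.

18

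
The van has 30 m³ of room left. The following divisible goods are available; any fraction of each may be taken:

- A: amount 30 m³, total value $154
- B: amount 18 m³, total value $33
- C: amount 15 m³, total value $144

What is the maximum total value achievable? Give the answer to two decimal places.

Take in order of value per unit:
- C (144/15 per unit): all 15 → value 144, running total 144.00
- A (154/30 per unit): 15 of 30 → value 15×154/30 = 77.0000, running total 221.00
Total 221.00.

221.00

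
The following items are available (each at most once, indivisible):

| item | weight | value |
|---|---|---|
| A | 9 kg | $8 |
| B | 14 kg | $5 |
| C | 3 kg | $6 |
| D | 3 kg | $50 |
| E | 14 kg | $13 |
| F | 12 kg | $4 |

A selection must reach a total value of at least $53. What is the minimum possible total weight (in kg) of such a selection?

6

Subsets with value ≥ 53, sorted by total weight:
- C+D: weight 6, value 56
- A+D: weight 12, value 58
Minimum weight: 6 kg.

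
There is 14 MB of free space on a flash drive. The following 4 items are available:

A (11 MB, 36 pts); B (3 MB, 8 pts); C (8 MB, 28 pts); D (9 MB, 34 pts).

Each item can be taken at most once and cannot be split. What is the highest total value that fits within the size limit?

This is a 0/1 knapsack; check combinations near the capacity.
- A+B: size 11+3=14, value 36+8=44
- B+D: size 3+9=12, value 8+34=42
- A: size 11, value 36
- B+C: size 3+8=11, value 8+28=36
Best: 44 pts.

44 pts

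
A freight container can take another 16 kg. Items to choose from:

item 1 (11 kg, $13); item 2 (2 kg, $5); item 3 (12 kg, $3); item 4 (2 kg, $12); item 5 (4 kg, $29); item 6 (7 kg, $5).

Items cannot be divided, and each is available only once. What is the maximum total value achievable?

$51

Check high-value combinations within 16 kg:
- item 2+item 4+item 5+item 6: weight 2+2+4+7=15, value 5+12+29+5=51
- item 2+item 4+item 5: weight 2+2+4=8, value 5+12+29=46
- item 4+item 5+item 6: weight 2+4+7=13, value 12+29+5=46
- item 1+item 5: weight 11+4=15, value 13+29=42
Best: $51.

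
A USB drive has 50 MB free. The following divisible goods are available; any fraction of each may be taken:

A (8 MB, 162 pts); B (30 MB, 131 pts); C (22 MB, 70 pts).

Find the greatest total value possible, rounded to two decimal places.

Take in order of value per unit:
- A (162/8 per unit): all 8 → value 162, running total 162.00
- B (131/30 per unit): all 30 → value 131, running total 293.00
- C (70/22 per unit): 12 of 22 → value 12×70/22 = 38.1818, running total 331.18
Total 331.18.

331.18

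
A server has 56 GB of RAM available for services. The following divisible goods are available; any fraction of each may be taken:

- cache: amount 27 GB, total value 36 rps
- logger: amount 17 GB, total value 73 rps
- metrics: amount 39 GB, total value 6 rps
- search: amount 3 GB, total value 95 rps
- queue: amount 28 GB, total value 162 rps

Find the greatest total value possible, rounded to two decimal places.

Take in order of value per unit:
- search (95/3 per unit): all 3 → value 95, running total 95.00
- queue (162/28 per unit): all 28 → value 162, running total 257.00
- logger (73/17 per unit): all 17 → value 73, running total 330.00
- cache (36/27 per unit): 8 of 27 → value 8×36/27 = 10.6667, running total 340.67
Total 340.67.

340.67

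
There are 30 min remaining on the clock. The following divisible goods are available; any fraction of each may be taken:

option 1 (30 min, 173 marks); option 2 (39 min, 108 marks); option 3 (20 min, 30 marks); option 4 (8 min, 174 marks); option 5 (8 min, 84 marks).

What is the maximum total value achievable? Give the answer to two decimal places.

338.73

Take in order of value per unit:
- option 4 (174/8 per unit): all 8 → value 174, running total 174.00
- option 5 (84/8 per unit): all 8 → value 84, running total 258.00
- option 1 (173/30 per unit): 14 of 30 → value 14×173/30 = 80.7333, running total 338.73
Total 338.73.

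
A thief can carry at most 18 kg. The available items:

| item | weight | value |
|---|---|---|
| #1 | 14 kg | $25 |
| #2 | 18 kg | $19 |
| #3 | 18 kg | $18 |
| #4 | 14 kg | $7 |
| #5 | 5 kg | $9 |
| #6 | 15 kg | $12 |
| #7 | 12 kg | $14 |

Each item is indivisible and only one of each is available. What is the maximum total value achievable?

$25

Check high-value combinations within 18 kg:
- #1: weight 14, value 25
- #5+#7: weight 5+12=17, value 9+14=23
- #2: weight 18, value 19
- #3: weight 18, value 18
Best: $25.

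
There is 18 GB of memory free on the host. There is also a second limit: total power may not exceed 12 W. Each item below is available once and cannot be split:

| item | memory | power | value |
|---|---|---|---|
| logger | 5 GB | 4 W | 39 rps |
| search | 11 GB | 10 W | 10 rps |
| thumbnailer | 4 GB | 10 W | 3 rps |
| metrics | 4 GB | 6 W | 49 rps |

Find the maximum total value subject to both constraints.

88 rps

Feasible sets respecting both limits:
- logger+metrics: memory 9, power 10, value 88
- metrics: memory 4, power 6, value 49
- logger: memory 5, power 4, value 39
- search: memory 11, power 10, value 10
Best: 88 rps.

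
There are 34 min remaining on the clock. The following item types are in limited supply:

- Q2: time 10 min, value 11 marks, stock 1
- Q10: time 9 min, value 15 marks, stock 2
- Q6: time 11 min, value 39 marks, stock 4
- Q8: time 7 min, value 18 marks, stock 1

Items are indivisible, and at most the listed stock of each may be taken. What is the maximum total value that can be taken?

117 marks

Best selections within time 34 and stock limits:
- 3×Q6: time 33, value 117
- 2×Q6 + 1×Q8: time 29, value 96
- 1×Q10 + 2×Q6: time 31, value 93
Best: 117 marks.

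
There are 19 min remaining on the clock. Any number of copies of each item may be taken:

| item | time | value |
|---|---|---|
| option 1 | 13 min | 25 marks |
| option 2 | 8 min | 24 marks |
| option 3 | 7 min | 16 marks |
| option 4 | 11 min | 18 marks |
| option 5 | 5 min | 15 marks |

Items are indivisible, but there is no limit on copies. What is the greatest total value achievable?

Best value-per-unit is option 2 at 24/8; filling with it alone gives 2×24 = 48.
Optimal mix: 1×option 2 + 2×option 5 → time 18, value 54.

54 marks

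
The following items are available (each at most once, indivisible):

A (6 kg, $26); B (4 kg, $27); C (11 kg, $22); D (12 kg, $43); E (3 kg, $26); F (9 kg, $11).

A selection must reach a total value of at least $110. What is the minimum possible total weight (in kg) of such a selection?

25

Subsets with value ≥ 110, sorted by total weight:
- A+B+D+E: weight 25, value 122
- B+C+D+E: weight 30, value 118
- A+C+D+E: weight 32, value 117
- A+B+C+D: weight 33, value 118
Minimum weight: 25 kg.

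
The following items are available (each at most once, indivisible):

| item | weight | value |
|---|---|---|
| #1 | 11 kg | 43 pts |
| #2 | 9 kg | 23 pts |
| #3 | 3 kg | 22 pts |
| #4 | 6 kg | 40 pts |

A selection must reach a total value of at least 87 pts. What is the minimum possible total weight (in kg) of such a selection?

20

Subsets with value ≥ 87, sorted by total weight:
- #1+#3+#4: weight 20, value 105
- #1+#2+#3: weight 23, value 88
- #1+#2+#4: weight 26, value 106
- #1+#2+#3+#4: weight 29, value 128
Minimum weight: 20 kg.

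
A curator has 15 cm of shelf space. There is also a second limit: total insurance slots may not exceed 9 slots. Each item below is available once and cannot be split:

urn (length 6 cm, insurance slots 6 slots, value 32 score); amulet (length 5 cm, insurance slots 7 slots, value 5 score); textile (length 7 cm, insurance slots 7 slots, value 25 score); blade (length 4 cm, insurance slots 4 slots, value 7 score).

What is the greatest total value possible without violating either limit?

32 score

Feasible sets respecting both limits:
- urn: length 6, insurance slots 6, value 32
- textile: length 7, insurance slots 7, value 25
- blade: length 4, insurance slots 4, value 7
- amulet: length 5, insurance slots 7, value 5
Best: 32 score.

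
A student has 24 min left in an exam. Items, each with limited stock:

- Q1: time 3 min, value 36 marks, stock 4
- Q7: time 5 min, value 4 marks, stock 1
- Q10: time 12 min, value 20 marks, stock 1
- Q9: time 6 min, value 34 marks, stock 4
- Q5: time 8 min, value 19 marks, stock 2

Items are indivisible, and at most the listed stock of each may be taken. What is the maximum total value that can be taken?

212 marks

Top feasible selections:
- 4×Q1 + 2×Q9: time 24, value 212
- 4×Q1 + 1×Q7 + 1×Q9: time 23, value 182
- 4×Q1 + 1×Q9: time 18, value 178
- 3×Q1 + 2×Q9: time 21, value 176
Best: 212 marks.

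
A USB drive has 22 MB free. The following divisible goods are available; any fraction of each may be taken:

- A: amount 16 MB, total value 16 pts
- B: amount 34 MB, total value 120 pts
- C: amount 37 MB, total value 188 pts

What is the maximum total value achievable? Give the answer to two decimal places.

111.78

Take in order of value per unit:
- C (188/37 per unit): 22 of 37 → value 22×188/37 = 111.7838, running total 111.78
Total 111.78.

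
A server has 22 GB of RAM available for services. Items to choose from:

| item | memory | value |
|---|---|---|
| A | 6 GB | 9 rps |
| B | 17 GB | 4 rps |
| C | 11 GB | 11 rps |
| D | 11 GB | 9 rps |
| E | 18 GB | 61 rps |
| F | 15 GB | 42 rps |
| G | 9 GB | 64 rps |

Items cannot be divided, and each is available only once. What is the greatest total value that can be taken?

Check high-value combinations within 22 GB:
- C+G: memory 11+9=20, value 11+64=75
- A+G: memory 6+9=15, value 9+64=73
- D+G: memory 11+9=20, value 9+64=73
Best: 75 rps.

75 rps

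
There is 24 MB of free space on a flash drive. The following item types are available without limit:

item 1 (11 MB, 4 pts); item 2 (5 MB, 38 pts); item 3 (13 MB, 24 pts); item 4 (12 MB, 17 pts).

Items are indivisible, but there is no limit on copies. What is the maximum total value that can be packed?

Best value-per-unit is item 2 at 38/5, and filling with it alone uses size 4×5=20. No mix of the others beats 4×38 = 152.

152 pts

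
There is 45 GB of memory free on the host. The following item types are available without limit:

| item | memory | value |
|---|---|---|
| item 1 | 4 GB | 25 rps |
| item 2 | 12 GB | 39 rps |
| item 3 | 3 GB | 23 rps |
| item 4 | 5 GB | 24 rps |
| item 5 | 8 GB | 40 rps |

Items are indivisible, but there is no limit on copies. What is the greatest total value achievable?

Best value-per-unit is item 3 at 23/3, and filling with it alone uses memory 15×3=45. No mix of the others beats 15×23 = 345.

345 rps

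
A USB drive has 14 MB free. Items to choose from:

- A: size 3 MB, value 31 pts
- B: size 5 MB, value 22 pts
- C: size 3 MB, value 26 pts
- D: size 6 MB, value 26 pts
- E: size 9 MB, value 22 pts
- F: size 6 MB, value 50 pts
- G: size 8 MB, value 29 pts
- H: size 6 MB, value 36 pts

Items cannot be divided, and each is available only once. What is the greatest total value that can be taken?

This is a 0/1 knapsack; check combinations near the capacity.
- A+C+F: size 3+3+6=12, value 31+26+50=107
- A+B+F: size 3+5+6=14, value 31+22+50=103
- B+C+F: size 5+3+6=14, value 22+26+50=98
- A+C+H: size 3+3+6=12, value 31+26+36=93
Best: 107 pts.

107 pts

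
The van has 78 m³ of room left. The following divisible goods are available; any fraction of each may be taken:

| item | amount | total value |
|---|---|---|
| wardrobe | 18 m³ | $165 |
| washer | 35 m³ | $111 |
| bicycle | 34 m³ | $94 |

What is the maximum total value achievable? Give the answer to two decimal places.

345.12

Take in order of value per unit:
- wardrobe (165/18 per unit): all 18 → value 165, running total 165.00
- washer (111/35 per unit): all 35 → value 111, running total 276.00
- bicycle (94/34 per unit): 25 of 34 → value 25×94/34 = 69.1176, running total 345.12
Total 345.12.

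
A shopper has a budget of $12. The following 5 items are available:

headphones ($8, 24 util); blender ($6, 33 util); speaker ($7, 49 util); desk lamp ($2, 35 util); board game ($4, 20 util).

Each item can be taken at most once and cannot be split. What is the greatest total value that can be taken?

Check high-value combinations within $12:
- blender+desk lamp+board game: cost 6+2+4=12, value 33+35+20=88
- speaker+desk lamp: cost 7+2=9, value 49+35=84
- speaker+board game: cost 7+4=11, value 49+20=69
- blender+desk lamp: cost 6+2=8, value 33+35=68
Best: 88 util.

88 util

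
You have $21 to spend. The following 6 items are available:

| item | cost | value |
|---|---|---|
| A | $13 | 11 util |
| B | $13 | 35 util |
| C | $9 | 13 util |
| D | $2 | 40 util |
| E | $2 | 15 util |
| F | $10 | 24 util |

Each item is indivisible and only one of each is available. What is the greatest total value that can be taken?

Check high-value combinations within $21:
- B+D+E: cost 13+2+2=17, value 35+40+15=90
- D+E+F: cost 2+2+10=14, value 40+15+24=79
- C+D+F: cost 9+2+10=21, value 13+40+24=77
Best: 90 util.

90 util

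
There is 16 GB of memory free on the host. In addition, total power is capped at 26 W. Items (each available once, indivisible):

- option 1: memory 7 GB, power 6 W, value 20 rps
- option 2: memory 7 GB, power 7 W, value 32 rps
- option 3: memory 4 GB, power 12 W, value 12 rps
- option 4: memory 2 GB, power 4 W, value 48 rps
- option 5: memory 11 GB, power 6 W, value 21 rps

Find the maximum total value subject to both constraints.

100 rps

Feasible sets respecting both limits:
- option 1+option 2+option 4: memory 16, power 17, value 100
- option 2+option 3+option 4: memory 13, power 23, value 92
- option 2+option 4: memory 9, power 11, value 80
- option 1+option 3+option 4: memory 13, power 22, value 80
Best: 100 rps.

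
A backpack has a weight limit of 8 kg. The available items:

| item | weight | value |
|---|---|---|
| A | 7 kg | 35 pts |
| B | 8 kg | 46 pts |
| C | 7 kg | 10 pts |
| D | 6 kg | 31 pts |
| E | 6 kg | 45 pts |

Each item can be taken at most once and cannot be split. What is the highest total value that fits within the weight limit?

Check high-value combinations within 8 kg:
- B: weight 8, value 46
- E: weight 6, value 45
- A: weight 7, value 35
- D: weight 6, value 31
Best: 46 pts.

46 pts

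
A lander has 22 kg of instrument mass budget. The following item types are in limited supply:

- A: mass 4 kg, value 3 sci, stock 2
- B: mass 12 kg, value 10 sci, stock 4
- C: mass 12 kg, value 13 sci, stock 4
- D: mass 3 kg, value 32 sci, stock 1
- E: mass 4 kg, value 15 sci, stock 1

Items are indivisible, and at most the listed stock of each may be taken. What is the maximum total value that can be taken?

60 sci

Best selections within mass 22 and stock limits:
- 1×C + 1×D + 1×E: mass 19, value 60
- 1×B + 1×D + 1×E: mass 19, value 57
Best: 60 sci.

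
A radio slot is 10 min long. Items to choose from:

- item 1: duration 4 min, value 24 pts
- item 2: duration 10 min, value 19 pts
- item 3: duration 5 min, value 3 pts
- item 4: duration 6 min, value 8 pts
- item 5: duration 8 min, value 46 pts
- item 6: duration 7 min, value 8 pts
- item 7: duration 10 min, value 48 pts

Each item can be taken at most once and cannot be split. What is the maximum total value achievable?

Check high-value combinations within 10 min:
- item 7: duration 10, value 48
- item 5: duration 8, value 46
- item 1+item 4: duration 4+6=10, value 24+8=32
- item 1+item 3: duration 4+5=9, value 24+3=27
Best: 48 pts.

48 pts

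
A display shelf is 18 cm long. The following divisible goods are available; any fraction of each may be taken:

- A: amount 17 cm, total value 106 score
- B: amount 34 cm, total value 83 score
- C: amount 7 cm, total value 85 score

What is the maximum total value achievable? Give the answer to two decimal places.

Take in order of value per unit:
- C (85/7 per unit): all 7 → value 85, running total 85.00
- A (106/17 per unit): 11 of 17 → value 11×106/17 = 68.5882, running total 153.59
Total 153.59.

153.59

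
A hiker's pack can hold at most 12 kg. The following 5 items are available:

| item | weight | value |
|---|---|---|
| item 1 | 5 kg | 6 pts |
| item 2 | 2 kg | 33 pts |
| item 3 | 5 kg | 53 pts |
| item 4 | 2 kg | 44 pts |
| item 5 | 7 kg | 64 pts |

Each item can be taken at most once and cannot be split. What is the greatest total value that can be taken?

141 pts

This is a 0/1 knapsack; check combinations near the capacity.
- item 2+item 4+item 5: weight 2+2+7=11, value 33+44+64=141
- item 2+item 3+item 4: weight 2+5+2=9, value 33+53+44=130
- item 3+item 5: weight 5+7=12, value 53+64=117
Best: 141 pts.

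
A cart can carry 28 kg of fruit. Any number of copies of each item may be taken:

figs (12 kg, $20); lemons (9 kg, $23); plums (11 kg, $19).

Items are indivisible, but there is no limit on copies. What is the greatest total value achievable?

$69

Best value-per-unit is lemons at 23/9, and filling with it alone uses weight 3×9=27. No mix of the others beats 3×23 = 69.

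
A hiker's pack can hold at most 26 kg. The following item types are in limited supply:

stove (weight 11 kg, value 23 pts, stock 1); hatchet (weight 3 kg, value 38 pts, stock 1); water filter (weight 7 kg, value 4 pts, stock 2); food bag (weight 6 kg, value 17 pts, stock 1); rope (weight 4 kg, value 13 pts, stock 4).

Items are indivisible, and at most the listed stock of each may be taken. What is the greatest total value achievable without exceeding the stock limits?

Top feasible selections:
- 1×hatchet + 1×food bag + 4×rope: weight 25, value 107
- 1×stove + 1×hatchet + 3×rope: weight 26, value 100
- 1×hatchet + 1×food bag + 3×rope: weight 21, value 94
- 1×hatchet + 1×water filter + 4×rope: weight 26, value 94
Best: 107 pts.

107 pts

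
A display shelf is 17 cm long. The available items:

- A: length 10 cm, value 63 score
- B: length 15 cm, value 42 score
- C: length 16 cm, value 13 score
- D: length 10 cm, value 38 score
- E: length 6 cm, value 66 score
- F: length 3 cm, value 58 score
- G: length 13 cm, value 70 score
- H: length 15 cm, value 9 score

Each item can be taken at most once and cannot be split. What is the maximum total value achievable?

129 score

Check high-value combinations within 17 cm:
- A+E: length 10+6=16, value 63+66=129
- F+G: length 3+13=16, value 58+70=128
- E+F: length 6+3=9, value 66+58=124
Best: 129 score.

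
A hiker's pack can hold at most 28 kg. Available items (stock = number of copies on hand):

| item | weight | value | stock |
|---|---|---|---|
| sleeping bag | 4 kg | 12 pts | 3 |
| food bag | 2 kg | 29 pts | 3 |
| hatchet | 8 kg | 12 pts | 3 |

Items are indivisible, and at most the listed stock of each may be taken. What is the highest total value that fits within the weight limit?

Best selections within weight 28 and stock limits:
- 3×sleeping bag + 3×food bag + 1×hatchet: weight 26, value 135
- 3×sleeping bag + 3×food bag: weight 18, value 123
- 2×sleeping bag + 3×food bag + 1×hatchet: weight 22, value 123
- 1×sleeping bag + 3×food bag + 2×hatchet: weight 26, value 123
Best: 135 pts.

135 pts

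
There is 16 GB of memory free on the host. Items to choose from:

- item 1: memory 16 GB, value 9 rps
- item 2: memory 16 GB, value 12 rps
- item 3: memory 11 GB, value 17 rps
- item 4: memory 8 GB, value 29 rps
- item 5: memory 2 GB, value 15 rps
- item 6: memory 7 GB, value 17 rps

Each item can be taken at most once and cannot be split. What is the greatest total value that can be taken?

46 rps

Check high-value combinations within 16 GB:
- item 4+item 6: memory 8+7=15, value 29+17=46
- item 4+item 5: memory 8+2=10, value 29+15=44
- item 5+item 6: memory 2+7=9, value 15+17=32
- item 3+item 5: memory 11+2=13, value 17+15=32
- item 4: memory 8, value 29
Best: 46 rps.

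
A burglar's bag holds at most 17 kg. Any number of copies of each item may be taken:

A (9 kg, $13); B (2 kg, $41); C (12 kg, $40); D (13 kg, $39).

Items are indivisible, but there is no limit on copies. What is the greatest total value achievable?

Best value-per-unit is B at 41/2, and filling with it alone uses weight 8×2=16. No mix of the others beats 8×41 = 328.

$328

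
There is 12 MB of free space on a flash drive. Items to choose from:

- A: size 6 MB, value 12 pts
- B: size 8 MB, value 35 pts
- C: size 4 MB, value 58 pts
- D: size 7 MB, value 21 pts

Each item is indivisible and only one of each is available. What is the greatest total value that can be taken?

93 pts

Check high-value combinations within 12 MB:
- B+C: size 8+4=12, value 35+58=93
- C+D: size 4+7=11, value 58+21=79
- A+C: size 6+4=10, value 12+58=70
Best: 93 pts.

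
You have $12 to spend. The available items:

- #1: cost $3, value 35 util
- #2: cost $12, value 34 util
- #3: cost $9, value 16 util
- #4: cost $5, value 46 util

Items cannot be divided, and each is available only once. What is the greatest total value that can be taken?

81 util

Check high-value combinations within $12:
- #1+#4: cost 3+5=8, value 35+46=81
- #1+#3: cost 3+9=12, value 35+16=51
- #4: cost 5, value 46
- #1: cost 3, value 35
- #2: cost 12, value 34
Best: 81 util.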